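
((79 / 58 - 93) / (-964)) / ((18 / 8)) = 5315 / 125802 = 0.04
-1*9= -9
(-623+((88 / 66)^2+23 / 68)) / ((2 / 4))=-379981 / 306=-1241.77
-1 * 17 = -17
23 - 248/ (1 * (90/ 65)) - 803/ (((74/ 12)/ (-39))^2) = -397645057/ 12321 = -32273.76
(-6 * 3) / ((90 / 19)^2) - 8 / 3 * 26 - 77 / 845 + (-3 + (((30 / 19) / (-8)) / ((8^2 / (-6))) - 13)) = -7972256299 / 92476800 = -86.21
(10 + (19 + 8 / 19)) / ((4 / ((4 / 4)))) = 559 / 76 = 7.36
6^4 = 1296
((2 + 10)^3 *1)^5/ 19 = 15407021574586368/ 19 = 810895872346650.95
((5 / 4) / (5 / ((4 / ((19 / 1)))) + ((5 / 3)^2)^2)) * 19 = 1539 / 2039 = 0.75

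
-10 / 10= -1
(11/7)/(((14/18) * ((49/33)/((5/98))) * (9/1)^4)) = 605/57177414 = 0.00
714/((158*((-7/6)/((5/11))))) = -1530/869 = -1.76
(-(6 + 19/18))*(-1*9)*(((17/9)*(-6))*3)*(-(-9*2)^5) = -4079577312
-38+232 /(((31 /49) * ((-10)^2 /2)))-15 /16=-391881 /12400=-31.60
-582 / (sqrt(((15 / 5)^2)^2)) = -64.67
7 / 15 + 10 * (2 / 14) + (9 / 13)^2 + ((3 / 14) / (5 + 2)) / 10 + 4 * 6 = 13105969 / 496860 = 26.38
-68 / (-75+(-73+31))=68 / 117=0.58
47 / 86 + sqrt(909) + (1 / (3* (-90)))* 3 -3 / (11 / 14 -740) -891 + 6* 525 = 3* sqrt(101) + 45247989419 / 20025315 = 2289.69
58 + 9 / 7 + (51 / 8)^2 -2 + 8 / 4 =44767 / 448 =99.93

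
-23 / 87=-0.26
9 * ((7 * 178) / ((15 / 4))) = 14952 / 5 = 2990.40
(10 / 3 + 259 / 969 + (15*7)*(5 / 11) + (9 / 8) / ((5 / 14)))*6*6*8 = 278726328 / 17765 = 15689.63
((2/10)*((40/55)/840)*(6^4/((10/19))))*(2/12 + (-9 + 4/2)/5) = -25308/48125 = -0.53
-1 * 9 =-9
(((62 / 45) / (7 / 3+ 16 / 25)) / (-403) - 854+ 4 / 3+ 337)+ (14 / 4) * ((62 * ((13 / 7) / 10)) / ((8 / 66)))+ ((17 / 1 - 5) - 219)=-45246759 / 115960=-390.19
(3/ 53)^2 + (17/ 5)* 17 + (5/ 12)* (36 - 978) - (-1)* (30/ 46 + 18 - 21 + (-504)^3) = -82712724782899/ 646070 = -128024401.04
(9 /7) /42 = 3 /98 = 0.03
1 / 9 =0.11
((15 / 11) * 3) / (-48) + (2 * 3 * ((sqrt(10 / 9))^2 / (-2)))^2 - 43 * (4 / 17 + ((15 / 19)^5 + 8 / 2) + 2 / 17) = -12624369252917 / 66676393872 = -189.34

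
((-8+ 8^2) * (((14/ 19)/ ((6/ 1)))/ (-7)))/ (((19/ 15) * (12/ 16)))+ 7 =6461/ 1083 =5.97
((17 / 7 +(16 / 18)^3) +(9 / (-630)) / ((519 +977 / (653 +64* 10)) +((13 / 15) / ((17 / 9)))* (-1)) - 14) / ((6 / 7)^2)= -44318110446673 / 2995664052744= -14.79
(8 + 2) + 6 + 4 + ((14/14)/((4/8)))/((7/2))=144/7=20.57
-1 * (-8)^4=-4096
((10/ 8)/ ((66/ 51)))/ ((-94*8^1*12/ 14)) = -595/ 397056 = -0.00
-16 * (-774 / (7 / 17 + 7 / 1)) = 11696 / 7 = 1670.86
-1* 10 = -10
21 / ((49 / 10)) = 30 / 7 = 4.29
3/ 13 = 0.23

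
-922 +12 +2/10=-4549/5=-909.80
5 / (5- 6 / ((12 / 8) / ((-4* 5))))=1 / 17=0.06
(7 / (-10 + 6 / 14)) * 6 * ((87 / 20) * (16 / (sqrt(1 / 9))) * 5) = -306936 / 67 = -4581.13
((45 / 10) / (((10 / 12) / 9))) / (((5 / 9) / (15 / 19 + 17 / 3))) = 268272 / 475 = 564.78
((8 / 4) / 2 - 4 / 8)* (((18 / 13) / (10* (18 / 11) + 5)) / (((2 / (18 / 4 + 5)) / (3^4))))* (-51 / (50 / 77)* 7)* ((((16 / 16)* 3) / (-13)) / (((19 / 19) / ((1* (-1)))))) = -12564754587 / 7943000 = -1581.87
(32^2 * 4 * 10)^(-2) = 1 / 1677721600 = 0.00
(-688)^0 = 1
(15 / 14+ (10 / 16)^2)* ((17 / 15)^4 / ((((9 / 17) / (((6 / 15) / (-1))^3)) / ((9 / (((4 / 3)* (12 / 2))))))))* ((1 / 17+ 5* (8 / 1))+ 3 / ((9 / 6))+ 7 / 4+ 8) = -38546027273 / 2268000000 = -17.00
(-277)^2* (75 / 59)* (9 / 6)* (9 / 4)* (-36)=-1398386025 / 118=-11850729.03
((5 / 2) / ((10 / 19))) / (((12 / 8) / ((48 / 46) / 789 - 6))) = -344717 / 18147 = -19.00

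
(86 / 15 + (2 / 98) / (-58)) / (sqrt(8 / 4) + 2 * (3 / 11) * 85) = 45702239 / 369258218-29572037 * sqrt(2) / 11077746540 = 0.12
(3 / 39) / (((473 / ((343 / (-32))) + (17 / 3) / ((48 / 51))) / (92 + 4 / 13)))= -19756800 / 106030769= -0.19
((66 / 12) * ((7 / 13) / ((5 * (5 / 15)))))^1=231 / 130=1.78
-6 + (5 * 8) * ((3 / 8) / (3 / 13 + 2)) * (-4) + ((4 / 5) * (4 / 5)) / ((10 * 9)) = -1073018 / 32625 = -32.89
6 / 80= 3 / 40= 0.08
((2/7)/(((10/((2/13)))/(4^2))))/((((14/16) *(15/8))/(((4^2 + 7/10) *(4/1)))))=684032/238875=2.86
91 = 91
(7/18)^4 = 2401/104976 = 0.02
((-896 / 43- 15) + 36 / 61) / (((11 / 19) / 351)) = -21369.32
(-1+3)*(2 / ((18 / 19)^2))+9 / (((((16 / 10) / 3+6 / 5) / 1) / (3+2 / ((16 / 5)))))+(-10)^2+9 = 132.28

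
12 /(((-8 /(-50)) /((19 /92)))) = 1425 /92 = 15.49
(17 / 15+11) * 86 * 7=109564 / 15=7304.27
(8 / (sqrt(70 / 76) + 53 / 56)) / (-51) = 451136 / 76959 - 12544 * sqrt(1330) / 76959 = -0.08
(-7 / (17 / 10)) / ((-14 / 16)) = 4.71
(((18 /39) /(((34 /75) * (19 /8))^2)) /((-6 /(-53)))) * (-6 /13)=-28620000 /17631601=-1.62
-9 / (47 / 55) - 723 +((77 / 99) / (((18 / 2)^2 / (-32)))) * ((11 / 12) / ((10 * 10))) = -1884982538 / 2569725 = -733.53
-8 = -8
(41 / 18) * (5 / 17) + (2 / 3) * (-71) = -14279 / 306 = -46.66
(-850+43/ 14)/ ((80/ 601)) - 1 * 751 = -7967177/ 1120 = -7113.55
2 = 2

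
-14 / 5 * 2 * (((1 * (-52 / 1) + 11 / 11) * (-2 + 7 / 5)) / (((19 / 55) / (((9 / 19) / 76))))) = -106029 / 34295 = -3.09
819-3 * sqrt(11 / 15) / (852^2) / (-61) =sqrt(165) / 221400720 +819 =819.00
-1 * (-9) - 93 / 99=266 / 33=8.06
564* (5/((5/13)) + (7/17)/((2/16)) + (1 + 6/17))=169200/17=9952.94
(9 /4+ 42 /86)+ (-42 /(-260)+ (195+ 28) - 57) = 1888301 /11180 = 168.90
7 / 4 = 1.75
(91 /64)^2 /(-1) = -2.02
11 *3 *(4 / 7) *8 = 150.86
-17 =-17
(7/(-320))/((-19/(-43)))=-301/6080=-0.05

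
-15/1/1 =-15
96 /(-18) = -16 /3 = -5.33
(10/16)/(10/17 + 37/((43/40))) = 731/40944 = 0.02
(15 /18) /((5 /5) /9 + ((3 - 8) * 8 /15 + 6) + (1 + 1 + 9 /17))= 255 /1828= 0.14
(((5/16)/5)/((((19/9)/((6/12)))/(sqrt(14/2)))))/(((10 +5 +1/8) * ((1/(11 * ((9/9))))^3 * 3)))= 33 * sqrt(7)/76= 1.15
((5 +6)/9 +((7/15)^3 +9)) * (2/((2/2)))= 69686/3375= 20.65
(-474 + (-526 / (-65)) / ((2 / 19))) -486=-57403 / 65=-883.12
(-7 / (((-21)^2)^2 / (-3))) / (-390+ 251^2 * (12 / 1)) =1 / 6997815342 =0.00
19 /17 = 1.12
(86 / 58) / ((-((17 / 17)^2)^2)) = -43 / 29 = -1.48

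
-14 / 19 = -0.74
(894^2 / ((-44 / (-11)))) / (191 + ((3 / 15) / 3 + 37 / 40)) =23977080 / 23039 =1040.72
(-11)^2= 121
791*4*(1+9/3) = 12656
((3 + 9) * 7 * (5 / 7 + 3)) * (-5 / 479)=-1560 / 479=-3.26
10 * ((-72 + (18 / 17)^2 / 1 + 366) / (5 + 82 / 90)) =19190250 / 38437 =499.27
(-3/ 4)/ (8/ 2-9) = 3/ 20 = 0.15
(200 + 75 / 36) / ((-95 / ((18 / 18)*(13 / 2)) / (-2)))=27.65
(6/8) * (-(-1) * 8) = 6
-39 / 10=-3.90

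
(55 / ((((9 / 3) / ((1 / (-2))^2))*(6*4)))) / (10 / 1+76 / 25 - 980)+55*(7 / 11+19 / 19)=626588705 / 6962112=90.00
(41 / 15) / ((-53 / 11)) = -451 / 795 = -0.57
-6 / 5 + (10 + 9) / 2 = 83 / 10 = 8.30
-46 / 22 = -23 / 11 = -2.09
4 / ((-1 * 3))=-4 / 3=-1.33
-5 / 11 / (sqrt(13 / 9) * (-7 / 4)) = 60 * sqrt(13) / 1001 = 0.22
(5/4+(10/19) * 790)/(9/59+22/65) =121550325/143108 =849.36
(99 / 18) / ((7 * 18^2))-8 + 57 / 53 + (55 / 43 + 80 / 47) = -1914746509 / 485864568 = -3.94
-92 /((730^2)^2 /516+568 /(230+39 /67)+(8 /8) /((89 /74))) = -0.00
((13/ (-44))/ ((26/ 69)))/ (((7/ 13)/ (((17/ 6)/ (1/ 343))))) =-249067/ 176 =-1415.15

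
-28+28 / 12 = -25.67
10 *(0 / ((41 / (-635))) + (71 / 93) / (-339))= -0.02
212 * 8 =1696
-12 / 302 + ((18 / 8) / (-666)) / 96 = -170647 / 4290816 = -0.04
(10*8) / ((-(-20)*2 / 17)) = 34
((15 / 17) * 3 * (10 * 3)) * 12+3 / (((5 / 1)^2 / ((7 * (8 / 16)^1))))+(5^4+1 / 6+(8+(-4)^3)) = 1941223 / 1275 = 1522.53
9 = 9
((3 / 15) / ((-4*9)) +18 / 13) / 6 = 3227 / 14040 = 0.23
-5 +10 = 5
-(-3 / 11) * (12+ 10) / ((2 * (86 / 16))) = 24 / 43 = 0.56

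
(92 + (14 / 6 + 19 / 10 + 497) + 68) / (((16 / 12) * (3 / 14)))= 138859 / 60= 2314.32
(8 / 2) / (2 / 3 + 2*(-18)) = -6 / 53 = -0.11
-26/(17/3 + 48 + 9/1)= -39/94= -0.41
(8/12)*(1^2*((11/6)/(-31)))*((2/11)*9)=-2/31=-0.06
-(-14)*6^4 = 18144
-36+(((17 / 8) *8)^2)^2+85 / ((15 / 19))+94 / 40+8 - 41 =5013721 / 60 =83562.02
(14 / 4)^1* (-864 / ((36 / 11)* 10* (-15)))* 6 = 924 / 25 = 36.96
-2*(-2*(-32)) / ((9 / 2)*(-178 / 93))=3968 / 267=14.86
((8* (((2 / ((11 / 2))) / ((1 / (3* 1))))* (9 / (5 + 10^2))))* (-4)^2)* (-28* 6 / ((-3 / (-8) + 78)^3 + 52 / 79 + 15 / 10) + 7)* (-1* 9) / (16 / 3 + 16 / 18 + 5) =-7267875837147648 / 108172215324415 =-67.19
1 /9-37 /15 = -106 /45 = -2.36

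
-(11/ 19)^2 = -121/ 361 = -0.34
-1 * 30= -30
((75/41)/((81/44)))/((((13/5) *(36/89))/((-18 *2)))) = -489500/14391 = -34.01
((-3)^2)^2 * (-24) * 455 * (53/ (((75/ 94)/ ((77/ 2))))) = -11310475176/ 5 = -2262095035.20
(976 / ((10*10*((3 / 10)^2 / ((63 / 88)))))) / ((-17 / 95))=-81130 / 187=-433.85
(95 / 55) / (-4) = -19 / 44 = -0.43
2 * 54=108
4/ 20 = 1/ 5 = 0.20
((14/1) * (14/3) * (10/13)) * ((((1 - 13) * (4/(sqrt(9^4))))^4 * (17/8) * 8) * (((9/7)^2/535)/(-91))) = -0.00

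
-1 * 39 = -39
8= 8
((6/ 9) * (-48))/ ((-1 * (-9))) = -32/ 9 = -3.56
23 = 23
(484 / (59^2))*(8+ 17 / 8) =9801 / 6962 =1.41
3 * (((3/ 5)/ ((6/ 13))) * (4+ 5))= 351/ 10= 35.10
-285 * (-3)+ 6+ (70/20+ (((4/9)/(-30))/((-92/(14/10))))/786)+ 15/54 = 21105161107/24405300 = 864.78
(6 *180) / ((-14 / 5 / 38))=-102600 / 7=-14657.14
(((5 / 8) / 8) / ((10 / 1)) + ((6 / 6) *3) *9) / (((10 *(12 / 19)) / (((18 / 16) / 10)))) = 197049 / 409600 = 0.48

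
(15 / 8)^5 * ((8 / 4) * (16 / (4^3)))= 759375 / 65536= 11.59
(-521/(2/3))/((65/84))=-65646/65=-1009.94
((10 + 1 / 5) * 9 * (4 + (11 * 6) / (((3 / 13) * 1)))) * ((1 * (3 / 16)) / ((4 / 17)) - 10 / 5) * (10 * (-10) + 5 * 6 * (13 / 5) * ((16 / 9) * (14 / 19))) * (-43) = 455418117 / 152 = 2996171.82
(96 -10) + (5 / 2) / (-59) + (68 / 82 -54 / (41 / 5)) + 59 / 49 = 81.41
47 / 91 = 0.52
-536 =-536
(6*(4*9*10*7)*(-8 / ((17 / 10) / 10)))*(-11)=133056000 / 17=7826823.53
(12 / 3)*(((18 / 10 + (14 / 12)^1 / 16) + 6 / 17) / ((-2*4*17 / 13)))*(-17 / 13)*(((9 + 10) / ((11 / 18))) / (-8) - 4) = -6302561 / 718080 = -8.78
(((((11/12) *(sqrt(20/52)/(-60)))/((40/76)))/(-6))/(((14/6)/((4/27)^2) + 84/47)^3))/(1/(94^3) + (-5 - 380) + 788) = 1153462273925632 *sqrt(65)/1577840616981561074457185325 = 0.00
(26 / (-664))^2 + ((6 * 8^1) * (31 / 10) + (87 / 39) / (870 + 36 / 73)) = 148.80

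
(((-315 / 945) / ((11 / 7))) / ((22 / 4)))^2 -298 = -39266966 / 131769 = -298.00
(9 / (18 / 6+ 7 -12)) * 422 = -1899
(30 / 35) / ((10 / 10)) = 6 / 7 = 0.86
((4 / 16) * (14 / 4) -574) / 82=-4585 / 656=-6.99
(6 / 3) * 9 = 18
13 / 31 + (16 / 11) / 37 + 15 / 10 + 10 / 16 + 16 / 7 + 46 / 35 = 3120773 / 504680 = 6.18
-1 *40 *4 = -160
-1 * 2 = -2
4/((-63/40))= -160/63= -2.54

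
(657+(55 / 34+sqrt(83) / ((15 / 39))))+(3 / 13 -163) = 13 * sqrt(83) / 5+219165 / 442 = 519.54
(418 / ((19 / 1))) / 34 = 11 / 17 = 0.65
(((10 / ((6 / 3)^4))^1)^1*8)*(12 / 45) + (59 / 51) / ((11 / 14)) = 1574 / 561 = 2.81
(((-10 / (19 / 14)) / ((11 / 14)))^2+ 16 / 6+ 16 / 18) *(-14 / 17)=-503610688 / 6683193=-75.35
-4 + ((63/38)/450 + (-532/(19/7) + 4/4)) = -378093/1900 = -199.00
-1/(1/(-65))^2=-4225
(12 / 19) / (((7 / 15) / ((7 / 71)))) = 180 / 1349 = 0.13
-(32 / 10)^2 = -256 / 25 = -10.24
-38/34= -19/17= -1.12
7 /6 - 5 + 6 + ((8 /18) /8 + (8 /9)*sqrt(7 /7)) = 28 /9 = 3.11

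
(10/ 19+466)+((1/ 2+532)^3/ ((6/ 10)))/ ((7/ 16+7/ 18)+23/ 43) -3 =29606919542953/ 160151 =184868777.23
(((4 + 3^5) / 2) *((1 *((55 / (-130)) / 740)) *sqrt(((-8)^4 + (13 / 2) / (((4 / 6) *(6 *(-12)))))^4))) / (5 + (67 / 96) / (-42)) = -226192380642767 / 951604480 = -237695.79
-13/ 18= -0.72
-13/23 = -0.57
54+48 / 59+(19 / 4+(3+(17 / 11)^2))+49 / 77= 1872941 / 28556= 65.59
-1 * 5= -5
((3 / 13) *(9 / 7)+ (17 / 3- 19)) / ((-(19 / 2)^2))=14236 / 98553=0.14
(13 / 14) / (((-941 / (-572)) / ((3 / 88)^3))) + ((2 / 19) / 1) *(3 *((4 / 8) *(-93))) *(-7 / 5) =398488428621 / 19383696640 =20.56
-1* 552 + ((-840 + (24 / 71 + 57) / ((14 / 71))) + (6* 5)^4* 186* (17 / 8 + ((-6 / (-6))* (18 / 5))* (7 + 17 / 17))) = 65228231583 / 14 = 4659159398.79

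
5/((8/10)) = 25/4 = 6.25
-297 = -297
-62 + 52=-10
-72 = -72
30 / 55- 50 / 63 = -172 / 693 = -0.25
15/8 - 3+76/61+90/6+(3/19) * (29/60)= 704543/46360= 15.20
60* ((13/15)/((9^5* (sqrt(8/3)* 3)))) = 0.00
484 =484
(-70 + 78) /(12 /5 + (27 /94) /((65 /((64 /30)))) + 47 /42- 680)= -5132400 /433990307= -0.01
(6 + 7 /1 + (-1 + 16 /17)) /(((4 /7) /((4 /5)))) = 308 /17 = 18.12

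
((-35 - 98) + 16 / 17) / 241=-2245 / 4097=-0.55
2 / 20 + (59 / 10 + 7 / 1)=13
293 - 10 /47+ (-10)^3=-33239 /47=-707.21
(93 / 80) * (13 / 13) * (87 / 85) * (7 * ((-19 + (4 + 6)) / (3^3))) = -18879 / 6800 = -2.78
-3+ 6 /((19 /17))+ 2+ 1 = 102 /19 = 5.37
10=10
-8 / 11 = -0.73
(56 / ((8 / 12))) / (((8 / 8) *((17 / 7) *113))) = 588 / 1921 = 0.31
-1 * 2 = -2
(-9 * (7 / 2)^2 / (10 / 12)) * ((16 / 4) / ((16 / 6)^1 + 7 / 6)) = -15876 / 115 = -138.05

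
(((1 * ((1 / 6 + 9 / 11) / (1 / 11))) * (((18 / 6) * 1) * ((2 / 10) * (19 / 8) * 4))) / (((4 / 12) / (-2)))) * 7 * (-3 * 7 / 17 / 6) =36309 / 68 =533.96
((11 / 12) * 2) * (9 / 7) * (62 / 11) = 93 / 7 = 13.29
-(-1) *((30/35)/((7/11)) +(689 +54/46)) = 779344/1127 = 691.52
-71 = -71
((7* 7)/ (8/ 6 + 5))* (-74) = -10878/ 19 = -572.53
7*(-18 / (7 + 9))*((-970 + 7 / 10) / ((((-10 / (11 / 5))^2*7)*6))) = 3518559 / 400000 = 8.80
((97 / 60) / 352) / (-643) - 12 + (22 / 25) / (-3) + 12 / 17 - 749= -292652148967 / 384771200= -760.59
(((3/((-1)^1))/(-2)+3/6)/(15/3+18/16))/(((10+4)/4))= 32/343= 0.09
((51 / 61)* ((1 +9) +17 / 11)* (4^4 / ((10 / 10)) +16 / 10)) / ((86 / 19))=79252572 / 144265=549.35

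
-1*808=-808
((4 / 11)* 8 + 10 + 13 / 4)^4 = 255551481441 / 3748096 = 68181.68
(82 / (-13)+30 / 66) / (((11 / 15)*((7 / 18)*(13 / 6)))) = -1355940 / 143143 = -9.47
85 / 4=21.25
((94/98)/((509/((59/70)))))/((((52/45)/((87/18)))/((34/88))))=4101267/1597820224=0.00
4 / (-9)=-4 / 9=-0.44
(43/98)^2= 1849/9604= 0.19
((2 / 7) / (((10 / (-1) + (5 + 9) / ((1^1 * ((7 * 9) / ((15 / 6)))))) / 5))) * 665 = -100.59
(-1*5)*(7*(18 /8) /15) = -21 /4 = -5.25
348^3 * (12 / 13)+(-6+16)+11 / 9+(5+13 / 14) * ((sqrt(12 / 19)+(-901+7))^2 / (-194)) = 74202 * sqrt(57) / 12901+58682990218235 / 1509417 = 38877961.33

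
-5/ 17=-0.29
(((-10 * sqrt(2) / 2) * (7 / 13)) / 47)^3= -85750 * sqrt(2) / 228099131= -0.00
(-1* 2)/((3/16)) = -32/3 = -10.67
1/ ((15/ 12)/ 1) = 4/ 5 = 0.80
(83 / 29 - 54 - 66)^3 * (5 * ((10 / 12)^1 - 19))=21364028216285 / 146334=145994971.89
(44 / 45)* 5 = 44 / 9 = 4.89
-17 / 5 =-3.40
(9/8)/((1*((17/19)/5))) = 855/136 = 6.29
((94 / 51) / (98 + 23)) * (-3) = -94 / 2057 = -0.05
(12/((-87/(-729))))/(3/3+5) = 486/29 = 16.76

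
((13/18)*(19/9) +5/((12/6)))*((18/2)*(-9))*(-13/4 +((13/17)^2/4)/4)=2422017/2312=1047.59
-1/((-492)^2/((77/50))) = -77/12103200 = -0.00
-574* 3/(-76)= 861/38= 22.66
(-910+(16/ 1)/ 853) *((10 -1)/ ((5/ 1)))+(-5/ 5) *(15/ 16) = -111838791/ 68240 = -1638.90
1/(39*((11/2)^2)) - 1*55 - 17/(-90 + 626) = -139194199/2529384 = -55.03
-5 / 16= -0.31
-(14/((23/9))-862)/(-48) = -17.84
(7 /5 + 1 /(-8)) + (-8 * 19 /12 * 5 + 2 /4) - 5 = -7987 /120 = -66.56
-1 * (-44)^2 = -1936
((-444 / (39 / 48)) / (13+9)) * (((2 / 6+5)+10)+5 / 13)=-725792 / 1859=-390.42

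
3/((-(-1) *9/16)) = 16/3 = 5.33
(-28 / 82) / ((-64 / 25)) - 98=-128401 / 1312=-97.87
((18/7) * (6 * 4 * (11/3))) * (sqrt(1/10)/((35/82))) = 64944 * sqrt(10)/1225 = 167.65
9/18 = 1/2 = 0.50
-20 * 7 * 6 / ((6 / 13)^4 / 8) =-148094.07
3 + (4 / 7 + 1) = 32 / 7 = 4.57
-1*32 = -32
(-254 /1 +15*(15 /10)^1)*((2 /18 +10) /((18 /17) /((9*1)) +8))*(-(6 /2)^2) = 2595.15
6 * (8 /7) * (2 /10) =48 /35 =1.37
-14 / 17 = -0.82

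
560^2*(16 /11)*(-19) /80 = -1191680 /11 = -108334.55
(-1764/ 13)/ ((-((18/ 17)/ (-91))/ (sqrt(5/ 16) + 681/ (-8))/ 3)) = 11912733/ 4 - 17493 * sqrt(5)/ 2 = 2958625.48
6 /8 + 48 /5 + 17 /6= 791 /60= 13.18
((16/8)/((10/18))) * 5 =18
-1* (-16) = 16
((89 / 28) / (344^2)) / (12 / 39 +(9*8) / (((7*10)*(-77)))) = 445445 / 4881123328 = 0.00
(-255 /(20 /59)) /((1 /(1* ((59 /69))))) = -643.23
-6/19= -0.32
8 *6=48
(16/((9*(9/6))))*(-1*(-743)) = 23776/27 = 880.59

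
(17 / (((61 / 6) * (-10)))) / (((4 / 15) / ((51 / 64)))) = -7803 / 15616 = -0.50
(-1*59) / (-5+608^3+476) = -59 / 224756183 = -0.00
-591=-591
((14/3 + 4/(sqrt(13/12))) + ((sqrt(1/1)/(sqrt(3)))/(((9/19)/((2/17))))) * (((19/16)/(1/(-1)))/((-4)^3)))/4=361 * sqrt(3)/940032 + 2 * sqrt(39)/13 + 7/6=2.13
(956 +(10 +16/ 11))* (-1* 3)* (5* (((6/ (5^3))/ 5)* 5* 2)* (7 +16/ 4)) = -383112/ 25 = -15324.48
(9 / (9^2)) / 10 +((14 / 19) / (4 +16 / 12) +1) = 7861 / 6840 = 1.15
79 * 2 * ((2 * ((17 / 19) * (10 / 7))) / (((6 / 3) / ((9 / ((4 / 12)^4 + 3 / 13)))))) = 63638055 / 8512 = 7476.28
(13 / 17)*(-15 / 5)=-39 / 17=-2.29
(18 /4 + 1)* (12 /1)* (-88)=-5808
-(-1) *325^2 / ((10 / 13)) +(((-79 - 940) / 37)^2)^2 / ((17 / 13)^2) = 513175258693123 / 1083265058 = 473730.09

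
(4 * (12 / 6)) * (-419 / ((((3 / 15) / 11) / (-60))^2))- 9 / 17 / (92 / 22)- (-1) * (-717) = -28545565520793 / 782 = -36503280717.13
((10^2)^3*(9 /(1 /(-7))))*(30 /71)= -1890000000 /71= -26619718.31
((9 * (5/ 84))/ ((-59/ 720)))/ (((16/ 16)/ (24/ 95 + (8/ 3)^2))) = -48.14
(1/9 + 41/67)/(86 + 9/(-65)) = 0.01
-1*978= -978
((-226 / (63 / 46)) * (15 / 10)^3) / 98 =-7797 / 1372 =-5.68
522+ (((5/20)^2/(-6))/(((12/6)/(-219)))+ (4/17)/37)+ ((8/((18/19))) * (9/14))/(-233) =34347012227/65657536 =523.12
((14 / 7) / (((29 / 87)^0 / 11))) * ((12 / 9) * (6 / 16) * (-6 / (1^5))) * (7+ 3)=-660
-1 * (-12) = 12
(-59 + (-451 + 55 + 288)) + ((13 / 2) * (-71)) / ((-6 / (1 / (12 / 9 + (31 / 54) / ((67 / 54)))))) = -179307 / 1444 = -124.17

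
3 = 3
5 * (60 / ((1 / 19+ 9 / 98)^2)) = 1040113200 / 72361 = 14373.95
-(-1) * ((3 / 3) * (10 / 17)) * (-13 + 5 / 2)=-105 / 17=-6.18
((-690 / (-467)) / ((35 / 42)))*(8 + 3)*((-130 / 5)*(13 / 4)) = -769626 / 467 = -1648.02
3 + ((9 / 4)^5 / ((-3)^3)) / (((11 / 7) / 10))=-10.59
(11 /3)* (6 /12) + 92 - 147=-53.17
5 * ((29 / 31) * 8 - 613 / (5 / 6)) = -112858 / 31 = -3640.58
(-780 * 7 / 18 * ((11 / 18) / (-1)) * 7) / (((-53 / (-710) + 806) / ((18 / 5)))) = 1421420 / 245277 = 5.80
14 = 14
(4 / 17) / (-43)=-0.01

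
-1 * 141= -141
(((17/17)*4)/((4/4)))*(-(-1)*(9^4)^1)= 26244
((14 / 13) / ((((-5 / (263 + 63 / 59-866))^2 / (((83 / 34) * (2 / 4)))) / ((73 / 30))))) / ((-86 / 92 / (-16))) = 3280913205210144 / 4134992875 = 793450.75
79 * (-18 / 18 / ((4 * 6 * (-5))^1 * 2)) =79 / 240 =0.33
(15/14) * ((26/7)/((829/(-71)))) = -13845/40621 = -0.34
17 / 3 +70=227 / 3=75.67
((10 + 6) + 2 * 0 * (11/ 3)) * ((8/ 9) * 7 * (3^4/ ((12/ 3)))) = 2016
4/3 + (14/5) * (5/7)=10/3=3.33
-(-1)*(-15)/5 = -3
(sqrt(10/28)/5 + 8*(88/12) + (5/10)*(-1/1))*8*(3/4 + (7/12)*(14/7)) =23*sqrt(70)/105 + 8027/9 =893.72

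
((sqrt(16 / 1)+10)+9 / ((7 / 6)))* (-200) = -30400 / 7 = -4342.86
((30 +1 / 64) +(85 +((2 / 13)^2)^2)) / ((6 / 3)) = 210238545 / 3655808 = 57.51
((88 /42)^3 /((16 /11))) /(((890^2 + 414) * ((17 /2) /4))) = 234256 /62385513309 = 0.00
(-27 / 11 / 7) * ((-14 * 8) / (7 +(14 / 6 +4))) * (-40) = -1296 / 11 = -117.82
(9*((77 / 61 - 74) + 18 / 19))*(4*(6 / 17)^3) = -647002080 / 5694167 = -113.63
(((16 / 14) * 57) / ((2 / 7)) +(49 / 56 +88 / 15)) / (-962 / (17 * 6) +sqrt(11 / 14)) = -1612365391 / 64208860 - 24422523 * sqrt(154) / 128417720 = -27.47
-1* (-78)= 78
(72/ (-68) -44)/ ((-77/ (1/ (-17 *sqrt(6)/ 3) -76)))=-58216/ 1309 -383 *sqrt(6)/ 22253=-44.52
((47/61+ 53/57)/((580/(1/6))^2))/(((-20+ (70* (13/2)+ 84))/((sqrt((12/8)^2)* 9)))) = 739/202351664400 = 0.00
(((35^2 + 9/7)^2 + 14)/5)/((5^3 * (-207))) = -24561914/2113125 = -11.62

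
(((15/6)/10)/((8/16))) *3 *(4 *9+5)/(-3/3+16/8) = 61.50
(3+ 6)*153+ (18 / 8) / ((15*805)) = 22169703 / 16100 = 1377.00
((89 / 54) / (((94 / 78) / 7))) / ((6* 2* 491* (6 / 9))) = 0.00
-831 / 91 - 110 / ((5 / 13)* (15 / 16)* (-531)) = -8.56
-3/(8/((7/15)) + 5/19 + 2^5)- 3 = -20112/6571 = -3.06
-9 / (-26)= 9 / 26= 0.35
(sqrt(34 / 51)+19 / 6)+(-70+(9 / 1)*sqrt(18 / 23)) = -401 / 6+sqrt(6) / 3+27*sqrt(46) / 23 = -58.05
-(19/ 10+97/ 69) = -2281/ 690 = -3.31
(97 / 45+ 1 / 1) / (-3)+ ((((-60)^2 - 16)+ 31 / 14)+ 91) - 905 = 5237497 / 1890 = 2771.16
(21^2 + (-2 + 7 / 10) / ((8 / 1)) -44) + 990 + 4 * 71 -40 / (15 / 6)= 132387 / 80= 1654.84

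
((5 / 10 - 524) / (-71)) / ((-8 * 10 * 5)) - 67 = -3806647 / 56800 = -67.02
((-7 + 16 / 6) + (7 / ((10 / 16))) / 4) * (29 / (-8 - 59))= 667 / 1005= 0.66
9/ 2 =4.50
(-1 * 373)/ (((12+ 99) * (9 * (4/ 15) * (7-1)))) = -1865/ 7992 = -0.23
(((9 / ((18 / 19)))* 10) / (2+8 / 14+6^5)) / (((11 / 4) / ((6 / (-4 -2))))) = -266 / 59895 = -0.00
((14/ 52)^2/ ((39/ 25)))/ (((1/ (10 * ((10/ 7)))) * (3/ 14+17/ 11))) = 673750/ 1786161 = 0.38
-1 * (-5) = 5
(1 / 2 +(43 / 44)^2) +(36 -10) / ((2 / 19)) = 481009 / 1936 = 248.46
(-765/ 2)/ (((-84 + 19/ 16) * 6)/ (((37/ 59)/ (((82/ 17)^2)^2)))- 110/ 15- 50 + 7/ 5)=35460928575/ 39767881396306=0.00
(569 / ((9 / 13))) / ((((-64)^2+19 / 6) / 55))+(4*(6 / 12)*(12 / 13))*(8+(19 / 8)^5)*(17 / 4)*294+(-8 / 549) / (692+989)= 93196847413731597361 / 483448454701056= 192775.15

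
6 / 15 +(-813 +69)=-3718 / 5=-743.60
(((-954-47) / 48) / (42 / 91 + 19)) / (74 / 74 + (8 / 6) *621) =-1183 / 915216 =-0.00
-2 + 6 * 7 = 40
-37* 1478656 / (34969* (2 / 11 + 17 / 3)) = -164130816 / 613547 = -267.51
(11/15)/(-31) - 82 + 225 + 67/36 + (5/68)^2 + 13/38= 17793741797/122559120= 145.18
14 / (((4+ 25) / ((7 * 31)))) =3038 / 29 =104.76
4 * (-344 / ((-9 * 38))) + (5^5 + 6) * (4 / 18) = 119666 / 171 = 699.80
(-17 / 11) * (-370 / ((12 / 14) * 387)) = 22015 / 12771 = 1.72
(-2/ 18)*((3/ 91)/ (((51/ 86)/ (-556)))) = 47816/ 13923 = 3.43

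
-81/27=-3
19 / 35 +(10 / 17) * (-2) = -377 / 595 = -0.63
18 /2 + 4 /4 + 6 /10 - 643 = -3162 /5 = -632.40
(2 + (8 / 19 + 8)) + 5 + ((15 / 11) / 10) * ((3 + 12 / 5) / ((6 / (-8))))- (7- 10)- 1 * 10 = 7774 / 1045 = 7.44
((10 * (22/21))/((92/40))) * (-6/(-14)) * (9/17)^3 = 0.29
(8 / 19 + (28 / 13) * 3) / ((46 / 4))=3400 / 5681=0.60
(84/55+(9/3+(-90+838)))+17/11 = 41474/55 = 754.07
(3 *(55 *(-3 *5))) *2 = -4950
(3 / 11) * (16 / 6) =0.73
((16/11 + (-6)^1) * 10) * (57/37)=-28500/407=-70.02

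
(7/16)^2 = 49/256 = 0.19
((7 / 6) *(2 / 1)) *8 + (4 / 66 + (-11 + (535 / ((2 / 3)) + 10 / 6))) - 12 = 52793 / 66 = 799.89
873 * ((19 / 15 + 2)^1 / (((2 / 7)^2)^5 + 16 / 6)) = 12083443726473 / 11299025320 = 1069.42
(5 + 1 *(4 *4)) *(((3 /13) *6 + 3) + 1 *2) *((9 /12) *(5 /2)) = 26145 /104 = 251.39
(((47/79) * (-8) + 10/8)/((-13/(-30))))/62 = -0.13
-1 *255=-255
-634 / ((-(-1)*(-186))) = 317 / 93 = 3.41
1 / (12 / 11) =11 / 12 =0.92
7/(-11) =-7/11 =-0.64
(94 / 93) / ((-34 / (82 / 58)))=-1927 / 45849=-0.04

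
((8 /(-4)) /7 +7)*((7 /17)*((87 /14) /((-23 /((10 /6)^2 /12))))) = -34075 /197064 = -0.17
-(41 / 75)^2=-0.30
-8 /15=-0.53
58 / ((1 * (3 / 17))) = 328.67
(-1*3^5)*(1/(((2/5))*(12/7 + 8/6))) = -25515/128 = -199.34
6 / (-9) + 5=13 / 3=4.33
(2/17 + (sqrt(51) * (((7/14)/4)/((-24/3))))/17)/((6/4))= 4/51 - sqrt(51)/1632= 0.07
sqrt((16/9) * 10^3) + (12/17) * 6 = 72/17 + 40 * sqrt(10)/3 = 46.40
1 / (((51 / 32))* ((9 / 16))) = 512 / 459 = 1.12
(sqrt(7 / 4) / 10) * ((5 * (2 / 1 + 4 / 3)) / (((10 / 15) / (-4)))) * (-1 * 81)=405 * sqrt(7)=1071.53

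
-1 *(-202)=202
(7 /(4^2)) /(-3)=-7 /48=-0.15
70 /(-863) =-70 /863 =-0.08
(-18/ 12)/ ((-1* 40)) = 3/ 80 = 0.04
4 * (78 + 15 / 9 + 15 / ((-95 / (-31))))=19280 / 57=338.25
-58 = -58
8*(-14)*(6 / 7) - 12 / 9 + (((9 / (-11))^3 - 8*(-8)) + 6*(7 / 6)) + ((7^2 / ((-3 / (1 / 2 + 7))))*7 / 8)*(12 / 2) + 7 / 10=-106901561 / 159720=-669.31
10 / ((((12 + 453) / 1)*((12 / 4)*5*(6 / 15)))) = 0.00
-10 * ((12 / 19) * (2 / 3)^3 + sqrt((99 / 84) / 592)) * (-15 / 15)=5 * sqrt(8547) / 1036 + 320 / 171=2.32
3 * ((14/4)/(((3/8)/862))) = 24136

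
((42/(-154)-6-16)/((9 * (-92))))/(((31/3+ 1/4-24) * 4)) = -35/69828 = -0.00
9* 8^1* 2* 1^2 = 144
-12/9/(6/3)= -2/3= -0.67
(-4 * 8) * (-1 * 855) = 27360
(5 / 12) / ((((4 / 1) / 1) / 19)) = 95 / 48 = 1.98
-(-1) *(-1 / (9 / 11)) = -11 / 9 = -1.22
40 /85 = 8 /17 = 0.47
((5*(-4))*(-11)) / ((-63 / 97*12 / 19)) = -536.32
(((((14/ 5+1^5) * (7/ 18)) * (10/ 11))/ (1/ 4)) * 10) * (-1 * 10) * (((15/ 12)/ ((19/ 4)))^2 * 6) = -140000/ 627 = -223.29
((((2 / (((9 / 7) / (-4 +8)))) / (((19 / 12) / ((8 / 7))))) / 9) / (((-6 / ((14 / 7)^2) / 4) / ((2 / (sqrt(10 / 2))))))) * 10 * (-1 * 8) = 65536 * sqrt(5) / 1539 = 95.22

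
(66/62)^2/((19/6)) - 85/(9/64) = -99270154/164331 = -604.09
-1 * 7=-7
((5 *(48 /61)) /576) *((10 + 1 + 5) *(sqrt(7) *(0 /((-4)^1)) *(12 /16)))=0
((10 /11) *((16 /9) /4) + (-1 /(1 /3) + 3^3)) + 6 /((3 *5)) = 12278 /495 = 24.80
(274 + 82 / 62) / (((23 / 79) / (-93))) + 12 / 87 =-58660963 / 667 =-87947.47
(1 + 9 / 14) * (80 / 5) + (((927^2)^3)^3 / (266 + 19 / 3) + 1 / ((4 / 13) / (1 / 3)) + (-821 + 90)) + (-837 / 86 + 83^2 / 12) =16098142374994498100176205543440582509593499959726569217 / 17157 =938284220725913510530757400000000000000000000000000.00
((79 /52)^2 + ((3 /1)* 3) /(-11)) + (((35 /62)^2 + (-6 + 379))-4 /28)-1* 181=193.67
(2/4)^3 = 1/8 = 0.12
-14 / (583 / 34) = -476 / 583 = -0.82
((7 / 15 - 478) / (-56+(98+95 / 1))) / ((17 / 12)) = -28652 / 11645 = -2.46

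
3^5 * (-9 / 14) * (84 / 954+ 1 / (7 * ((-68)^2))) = -330463719 / 24017056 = -13.76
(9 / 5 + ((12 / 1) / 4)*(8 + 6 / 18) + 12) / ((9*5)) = 194 / 225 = 0.86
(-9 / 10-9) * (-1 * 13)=1287 / 10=128.70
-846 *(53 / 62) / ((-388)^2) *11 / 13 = -246609 / 60669232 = -0.00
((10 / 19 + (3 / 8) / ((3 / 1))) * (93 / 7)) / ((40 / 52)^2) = 1555983 / 106400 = 14.62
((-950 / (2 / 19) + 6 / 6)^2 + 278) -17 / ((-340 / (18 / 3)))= 814328543 / 10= 81432854.30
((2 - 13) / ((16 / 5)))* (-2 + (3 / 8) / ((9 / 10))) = 1045 / 192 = 5.44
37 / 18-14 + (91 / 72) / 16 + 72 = 69275 / 1152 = 60.13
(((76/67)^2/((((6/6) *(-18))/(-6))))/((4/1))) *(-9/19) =-228/4489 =-0.05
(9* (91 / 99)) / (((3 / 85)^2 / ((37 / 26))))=9450.88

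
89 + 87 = 176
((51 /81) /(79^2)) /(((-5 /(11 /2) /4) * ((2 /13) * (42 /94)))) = -114257 /17693235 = -0.01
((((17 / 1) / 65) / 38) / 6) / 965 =17 / 14301300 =0.00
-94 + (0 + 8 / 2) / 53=-4978 / 53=-93.92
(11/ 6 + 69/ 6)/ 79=40/ 237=0.17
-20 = -20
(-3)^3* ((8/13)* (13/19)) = -216/19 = -11.37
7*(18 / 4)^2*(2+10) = 1701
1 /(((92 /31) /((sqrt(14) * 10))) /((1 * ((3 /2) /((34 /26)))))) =6045 * sqrt(14) /1564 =14.46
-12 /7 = -1.71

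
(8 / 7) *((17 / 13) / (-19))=-136 / 1729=-0.08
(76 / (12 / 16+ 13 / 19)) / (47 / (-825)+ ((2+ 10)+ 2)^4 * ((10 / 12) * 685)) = 1588400 / 657325769959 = 0.00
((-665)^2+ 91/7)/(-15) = -442238/15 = -29482.53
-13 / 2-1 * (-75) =137 / 2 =68.50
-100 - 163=-263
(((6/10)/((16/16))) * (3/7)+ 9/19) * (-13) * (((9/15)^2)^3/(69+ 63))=-767637/228593750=-0.00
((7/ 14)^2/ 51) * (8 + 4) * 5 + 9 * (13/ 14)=2059/ 238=8.65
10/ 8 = 5/ 4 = 1.25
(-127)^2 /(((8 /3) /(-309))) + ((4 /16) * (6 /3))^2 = -14951581 /8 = -1868947.62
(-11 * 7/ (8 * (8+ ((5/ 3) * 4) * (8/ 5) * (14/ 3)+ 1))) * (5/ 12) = -1155/ 16928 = -0.07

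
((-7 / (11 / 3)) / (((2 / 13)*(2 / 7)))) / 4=-1911 / 176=-10.86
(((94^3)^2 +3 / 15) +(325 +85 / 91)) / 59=313890750528871 / 26845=11692708159.02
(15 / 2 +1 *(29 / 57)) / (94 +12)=913 / 12084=0.08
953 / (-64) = -953 / 64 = -14.89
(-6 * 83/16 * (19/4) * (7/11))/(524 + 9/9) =-1577/8800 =-0.18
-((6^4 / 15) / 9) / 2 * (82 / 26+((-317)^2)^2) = -3150588206736 / 65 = -48470587795.94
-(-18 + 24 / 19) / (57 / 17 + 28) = 5406 / 10127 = 0.53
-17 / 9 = -1.89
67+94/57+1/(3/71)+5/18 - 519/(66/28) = -479987/3762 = -127.59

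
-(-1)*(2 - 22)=-20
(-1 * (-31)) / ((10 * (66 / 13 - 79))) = -13 / 310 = -0.04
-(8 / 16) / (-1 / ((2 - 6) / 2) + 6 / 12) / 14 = -1 / 28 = -0.04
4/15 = 0.27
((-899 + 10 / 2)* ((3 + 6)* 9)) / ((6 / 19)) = -229311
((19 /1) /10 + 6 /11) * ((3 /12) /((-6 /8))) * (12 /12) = -269 /330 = -0.82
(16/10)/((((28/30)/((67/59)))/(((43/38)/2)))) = 8643/7847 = 1.10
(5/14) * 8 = 2.86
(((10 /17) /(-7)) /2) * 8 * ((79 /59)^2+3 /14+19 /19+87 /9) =-37058780 /8699019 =-4.26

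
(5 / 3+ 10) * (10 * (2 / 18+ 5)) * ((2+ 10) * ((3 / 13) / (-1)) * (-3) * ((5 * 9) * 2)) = 5796000 / 13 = 445846.15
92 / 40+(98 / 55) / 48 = 617 / 264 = 2.34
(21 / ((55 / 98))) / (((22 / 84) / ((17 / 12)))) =202.40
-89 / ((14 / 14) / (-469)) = 41741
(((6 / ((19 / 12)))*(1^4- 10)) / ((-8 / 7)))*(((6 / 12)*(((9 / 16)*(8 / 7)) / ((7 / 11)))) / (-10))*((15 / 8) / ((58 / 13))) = -312741 / 493696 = -0.63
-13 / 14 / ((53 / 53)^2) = -13 / 14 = -0.93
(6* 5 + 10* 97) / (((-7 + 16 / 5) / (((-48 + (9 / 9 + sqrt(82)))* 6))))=1410000 / 19 - 30000* sqrt(82) / 19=59912.55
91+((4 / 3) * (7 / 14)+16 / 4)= 95.67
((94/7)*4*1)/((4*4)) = 47/14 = 3.36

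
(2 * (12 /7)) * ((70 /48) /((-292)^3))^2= 0.00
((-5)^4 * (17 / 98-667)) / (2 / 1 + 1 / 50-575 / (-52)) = -2949781250 / 92561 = -31868.51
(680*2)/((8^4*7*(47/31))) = 2635/84224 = 0.03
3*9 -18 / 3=21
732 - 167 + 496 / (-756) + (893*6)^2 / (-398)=-2691695959 / 37611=-71566.72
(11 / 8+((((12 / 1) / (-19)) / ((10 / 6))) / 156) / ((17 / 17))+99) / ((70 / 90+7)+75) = 8925129 / 7360600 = 1.21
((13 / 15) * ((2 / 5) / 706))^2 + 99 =69391637044 / 700925625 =99.00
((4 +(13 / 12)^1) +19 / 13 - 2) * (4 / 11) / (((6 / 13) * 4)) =709 / 792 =0.90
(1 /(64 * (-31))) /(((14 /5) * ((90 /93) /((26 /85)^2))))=-169 /9710400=-0.00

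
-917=-917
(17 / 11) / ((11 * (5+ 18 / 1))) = 17 / 2783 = 0.01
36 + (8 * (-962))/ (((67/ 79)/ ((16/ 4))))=-2429524/ 67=-36261.55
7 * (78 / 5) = 109.20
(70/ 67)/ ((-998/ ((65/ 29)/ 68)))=-2275/ 65929876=-0.00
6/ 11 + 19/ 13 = 2.01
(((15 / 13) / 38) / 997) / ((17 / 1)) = 15 / 8372806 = 0.00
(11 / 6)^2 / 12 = 121 / 432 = 0.28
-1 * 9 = -9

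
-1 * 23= -23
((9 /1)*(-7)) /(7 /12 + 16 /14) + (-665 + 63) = -92582 /145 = -638.50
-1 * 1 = -1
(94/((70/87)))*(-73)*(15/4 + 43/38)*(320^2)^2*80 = -663553195376640000/19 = -34923852388244210.53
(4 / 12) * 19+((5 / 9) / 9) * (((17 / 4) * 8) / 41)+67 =243710 / 3321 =73.38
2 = 2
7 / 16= 0.44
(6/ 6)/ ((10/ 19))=19/ 10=1.90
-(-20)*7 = 140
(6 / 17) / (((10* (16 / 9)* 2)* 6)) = 9 / 5440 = 0.00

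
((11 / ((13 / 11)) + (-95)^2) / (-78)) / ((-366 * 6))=58723 / 1113372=0.05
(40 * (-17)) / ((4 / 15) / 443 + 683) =-4518600 / 4538539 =-1.00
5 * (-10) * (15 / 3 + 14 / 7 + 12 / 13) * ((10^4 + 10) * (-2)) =7931000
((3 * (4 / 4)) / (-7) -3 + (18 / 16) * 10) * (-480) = -26280 / 7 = -3754.29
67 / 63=1.06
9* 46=414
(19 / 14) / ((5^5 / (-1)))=-19 / 43750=-0.00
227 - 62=165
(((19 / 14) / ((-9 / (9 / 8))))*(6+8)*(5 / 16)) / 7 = -95 / 896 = -0.11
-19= -19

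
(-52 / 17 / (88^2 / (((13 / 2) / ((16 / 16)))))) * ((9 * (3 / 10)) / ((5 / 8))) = -0.01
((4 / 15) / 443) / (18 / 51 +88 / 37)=1258 / 5708055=0.00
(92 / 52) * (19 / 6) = 437 / 78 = 5.60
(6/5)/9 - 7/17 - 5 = -1346/255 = -5.28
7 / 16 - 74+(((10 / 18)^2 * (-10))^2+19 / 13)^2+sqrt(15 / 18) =sqrt(30) / 6+5489719446223 / 116398333584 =48.08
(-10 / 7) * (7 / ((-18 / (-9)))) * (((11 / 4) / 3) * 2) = -55 / 6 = -9.17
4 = 4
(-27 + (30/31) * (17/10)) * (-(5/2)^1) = 1965/31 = 63.39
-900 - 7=-907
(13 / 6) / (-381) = -0.01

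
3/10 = 0.30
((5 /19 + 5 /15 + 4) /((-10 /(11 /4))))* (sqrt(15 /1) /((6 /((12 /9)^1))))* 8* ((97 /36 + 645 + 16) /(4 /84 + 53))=-241008691* sqrt(15) /8572230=-108.89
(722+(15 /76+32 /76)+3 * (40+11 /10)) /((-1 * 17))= -321449 /6460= -49.76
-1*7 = -7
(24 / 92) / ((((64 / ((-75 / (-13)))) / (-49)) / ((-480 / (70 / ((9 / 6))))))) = 14175 / 1196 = 11.85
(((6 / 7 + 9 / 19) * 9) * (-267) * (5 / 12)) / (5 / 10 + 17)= -141777 / 1862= -76.14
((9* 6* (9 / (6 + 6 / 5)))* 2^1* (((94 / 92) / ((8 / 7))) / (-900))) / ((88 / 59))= -58233 / 647680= -0.09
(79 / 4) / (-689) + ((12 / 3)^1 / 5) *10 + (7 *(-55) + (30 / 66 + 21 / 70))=-57035631 / 151580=-376.27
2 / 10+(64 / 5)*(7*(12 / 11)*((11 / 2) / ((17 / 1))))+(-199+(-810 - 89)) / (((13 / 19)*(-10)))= 212492 / 1105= 192.30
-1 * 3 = -3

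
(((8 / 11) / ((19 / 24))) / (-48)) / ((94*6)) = -1 / 29469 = -0.00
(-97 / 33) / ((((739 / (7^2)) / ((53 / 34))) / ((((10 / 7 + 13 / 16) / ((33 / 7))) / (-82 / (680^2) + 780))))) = -26872392575 / 145129150060389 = -0.00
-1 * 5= -5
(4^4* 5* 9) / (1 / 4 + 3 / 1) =46080 / 13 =3544.62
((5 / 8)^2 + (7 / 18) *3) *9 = 897 / 64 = 14.02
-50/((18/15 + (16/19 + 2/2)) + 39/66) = -104500/7593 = -13.76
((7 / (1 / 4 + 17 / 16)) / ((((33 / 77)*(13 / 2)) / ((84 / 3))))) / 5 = 6272 / 585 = 10.72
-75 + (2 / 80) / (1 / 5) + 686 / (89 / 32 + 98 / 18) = 161513 / 18952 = 8.52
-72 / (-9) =8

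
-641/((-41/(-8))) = -5128/41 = -125.07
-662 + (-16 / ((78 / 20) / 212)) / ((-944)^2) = -179745181 / 271518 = -662.00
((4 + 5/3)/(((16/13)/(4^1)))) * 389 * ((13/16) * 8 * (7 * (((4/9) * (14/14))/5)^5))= 1001366912/553584375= 1.81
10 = 10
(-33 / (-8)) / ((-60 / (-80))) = 11 / 2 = 5.50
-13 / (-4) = 13 / 4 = 3.25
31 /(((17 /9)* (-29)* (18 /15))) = -465 /986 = -0.47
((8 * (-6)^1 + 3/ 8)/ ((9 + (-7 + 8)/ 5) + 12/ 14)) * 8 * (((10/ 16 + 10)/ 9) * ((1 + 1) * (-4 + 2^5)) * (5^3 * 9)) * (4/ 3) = -330596875/ 88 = -3756782.67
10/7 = 1.43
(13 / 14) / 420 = 13 / 5880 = 0.00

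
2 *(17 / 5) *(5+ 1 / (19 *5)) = 16184 / 475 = 34.07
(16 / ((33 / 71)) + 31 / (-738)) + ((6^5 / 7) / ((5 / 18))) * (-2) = -2262751423 / 284130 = -7963.79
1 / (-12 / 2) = -1 / 6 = -0.17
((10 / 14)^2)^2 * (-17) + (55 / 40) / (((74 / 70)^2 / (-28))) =-255565575 / 6573938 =-38.88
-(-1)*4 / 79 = 4 / 79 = 0.05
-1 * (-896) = 896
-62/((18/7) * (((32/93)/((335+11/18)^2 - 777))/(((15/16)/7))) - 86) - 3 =-550514464606/241552317557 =-2.28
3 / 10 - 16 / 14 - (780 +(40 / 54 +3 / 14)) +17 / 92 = -67953443 / 86940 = -781.61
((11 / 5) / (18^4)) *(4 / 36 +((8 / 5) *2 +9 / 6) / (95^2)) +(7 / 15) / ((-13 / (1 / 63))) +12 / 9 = 7386640458239 / 5542339140000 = 1.33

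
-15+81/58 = -789/58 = -13.60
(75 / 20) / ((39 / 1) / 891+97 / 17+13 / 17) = 75735 / 131564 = 0.58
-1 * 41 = -41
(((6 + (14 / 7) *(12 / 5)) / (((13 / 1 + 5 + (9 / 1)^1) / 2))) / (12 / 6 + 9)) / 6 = 2 / 165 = 0.01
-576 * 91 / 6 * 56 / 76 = -122304 / 19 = -6437.05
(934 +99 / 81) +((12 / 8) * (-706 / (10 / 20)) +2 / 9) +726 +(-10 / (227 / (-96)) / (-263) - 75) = -285618224 / 537309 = -531.57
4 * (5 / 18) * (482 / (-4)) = -1205 / 9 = -133.89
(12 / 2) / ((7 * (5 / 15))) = 18 / 7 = 2.57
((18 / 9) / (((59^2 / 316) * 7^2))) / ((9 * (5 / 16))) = 10112 / 7675605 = 0.00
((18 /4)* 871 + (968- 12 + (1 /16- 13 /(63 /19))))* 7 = 4910615 /144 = 34101.49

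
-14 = -14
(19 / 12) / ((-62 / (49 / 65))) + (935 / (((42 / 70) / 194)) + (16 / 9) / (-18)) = 394740763903 / 1305720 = 302316.55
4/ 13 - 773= -10045/ 13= -772.69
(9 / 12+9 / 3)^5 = 759375 / 1024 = 741.58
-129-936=-1065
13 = 13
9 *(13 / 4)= 117 / 4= 29.25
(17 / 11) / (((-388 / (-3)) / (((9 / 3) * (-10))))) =-765 / 2134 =-0.36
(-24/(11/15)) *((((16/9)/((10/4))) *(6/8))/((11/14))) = -2688/121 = -22.21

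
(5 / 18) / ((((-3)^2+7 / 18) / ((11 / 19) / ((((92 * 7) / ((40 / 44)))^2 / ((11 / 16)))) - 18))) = -2836794115 / 5326869184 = -0.53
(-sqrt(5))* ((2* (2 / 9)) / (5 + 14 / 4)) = -8* sqrt(5) / 153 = -0.12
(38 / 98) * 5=95 / 49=1.94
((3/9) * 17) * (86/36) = 731/54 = 13.54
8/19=0.42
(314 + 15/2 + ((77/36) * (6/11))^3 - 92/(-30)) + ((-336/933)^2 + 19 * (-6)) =22174940087/104458680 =212.28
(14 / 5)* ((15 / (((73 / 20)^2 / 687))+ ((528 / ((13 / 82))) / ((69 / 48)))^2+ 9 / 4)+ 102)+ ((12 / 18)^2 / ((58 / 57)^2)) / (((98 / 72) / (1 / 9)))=2951225229853272019087 / 196327064361610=15032187.43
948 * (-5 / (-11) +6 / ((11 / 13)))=78684 / 11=7153.09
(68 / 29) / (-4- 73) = -68 / 2233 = -0.03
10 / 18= 5 / 9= 0.56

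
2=2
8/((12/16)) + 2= 38/3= 12.67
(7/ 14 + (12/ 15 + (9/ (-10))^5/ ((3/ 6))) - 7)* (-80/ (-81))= -114683/ 16875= -6.80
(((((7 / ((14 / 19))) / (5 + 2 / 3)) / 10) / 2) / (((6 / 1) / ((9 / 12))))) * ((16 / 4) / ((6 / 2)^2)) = 19 / 4080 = 0.00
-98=-98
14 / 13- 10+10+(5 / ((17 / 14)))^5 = 21868977998 / 18458141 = 1184.79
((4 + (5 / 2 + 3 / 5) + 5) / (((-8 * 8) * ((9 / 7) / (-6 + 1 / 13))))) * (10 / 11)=5929 / 7488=0.79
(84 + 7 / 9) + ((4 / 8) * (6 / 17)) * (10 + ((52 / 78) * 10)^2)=14441 / 153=94.39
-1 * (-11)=11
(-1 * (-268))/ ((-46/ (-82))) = 10988/ 23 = 477.74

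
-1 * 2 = -2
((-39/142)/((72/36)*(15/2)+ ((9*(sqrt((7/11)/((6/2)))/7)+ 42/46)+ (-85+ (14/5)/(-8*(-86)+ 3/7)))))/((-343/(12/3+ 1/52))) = -2322735207021515/49855514256990872528 - 64188291973025*sqrt(231)/2442920198592552753872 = -0.00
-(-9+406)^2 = -157609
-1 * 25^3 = -15625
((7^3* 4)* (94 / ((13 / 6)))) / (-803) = -773808 / 10439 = -74.13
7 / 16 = 0.44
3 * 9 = 27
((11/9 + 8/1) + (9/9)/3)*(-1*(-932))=80152/9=8905.78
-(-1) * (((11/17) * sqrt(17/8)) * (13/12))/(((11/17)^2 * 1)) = 221 * sqrt(34)/528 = 2.44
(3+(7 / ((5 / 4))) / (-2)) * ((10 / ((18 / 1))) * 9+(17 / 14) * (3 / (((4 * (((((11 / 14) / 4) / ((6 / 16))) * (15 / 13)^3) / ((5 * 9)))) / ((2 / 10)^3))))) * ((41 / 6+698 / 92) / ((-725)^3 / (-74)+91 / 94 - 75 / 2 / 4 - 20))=514608971867 / 169926562056178125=0.00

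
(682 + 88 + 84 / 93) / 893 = 23898 / 27683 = 0.86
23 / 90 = 0.26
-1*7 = -7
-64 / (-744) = 8 / 93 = 0.09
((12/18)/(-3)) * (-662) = 1324/9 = 147.11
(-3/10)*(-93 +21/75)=3477/125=27.82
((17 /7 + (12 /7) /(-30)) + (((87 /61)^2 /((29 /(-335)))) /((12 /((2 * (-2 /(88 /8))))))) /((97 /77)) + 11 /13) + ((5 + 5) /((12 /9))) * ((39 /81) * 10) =39.89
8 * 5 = 40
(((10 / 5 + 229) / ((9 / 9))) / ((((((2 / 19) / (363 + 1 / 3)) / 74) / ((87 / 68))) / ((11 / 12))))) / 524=9410945005 / 71264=132057.49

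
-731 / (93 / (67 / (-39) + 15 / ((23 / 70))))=-28807979 / 83421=-345.33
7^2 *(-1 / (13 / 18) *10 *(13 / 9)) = -980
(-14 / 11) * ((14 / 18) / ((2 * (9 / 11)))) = -49 / 81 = -0.60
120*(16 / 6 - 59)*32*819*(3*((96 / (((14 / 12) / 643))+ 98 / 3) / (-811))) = 28138782297600 / 811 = 34696402339.83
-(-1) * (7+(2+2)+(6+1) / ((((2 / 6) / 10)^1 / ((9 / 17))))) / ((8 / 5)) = 10385 / 136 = 76.36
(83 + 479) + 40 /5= 570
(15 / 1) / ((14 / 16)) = 120 / 7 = 17.14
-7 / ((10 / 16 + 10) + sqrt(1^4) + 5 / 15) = -24 / 41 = -0.59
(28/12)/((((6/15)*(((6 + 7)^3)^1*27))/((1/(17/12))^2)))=280/5714397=0.00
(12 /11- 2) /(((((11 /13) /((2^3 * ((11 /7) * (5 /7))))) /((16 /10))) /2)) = -16640 /539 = -30.87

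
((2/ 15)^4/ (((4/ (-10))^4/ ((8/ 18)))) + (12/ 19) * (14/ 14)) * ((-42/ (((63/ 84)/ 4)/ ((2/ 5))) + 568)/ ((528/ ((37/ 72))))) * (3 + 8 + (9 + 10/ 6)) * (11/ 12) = 158632357/ 26926344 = 5.89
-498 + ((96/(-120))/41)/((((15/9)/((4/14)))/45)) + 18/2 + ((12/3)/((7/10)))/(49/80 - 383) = -21473427221/43898085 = -489.17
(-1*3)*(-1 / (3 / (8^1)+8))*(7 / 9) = 56 / 201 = 0.28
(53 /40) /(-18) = -53 /720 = -0.07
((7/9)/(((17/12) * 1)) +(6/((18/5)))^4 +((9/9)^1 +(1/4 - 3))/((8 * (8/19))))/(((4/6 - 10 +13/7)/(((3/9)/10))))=-3822553/110688768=-0.03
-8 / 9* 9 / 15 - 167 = -2513 / 15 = -167.53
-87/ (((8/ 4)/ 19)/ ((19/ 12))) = -10469/ 8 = -1308.62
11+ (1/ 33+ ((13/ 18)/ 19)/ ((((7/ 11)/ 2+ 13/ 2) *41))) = 127601773/ 11568150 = 11.03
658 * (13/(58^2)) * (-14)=-29939/841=-35.60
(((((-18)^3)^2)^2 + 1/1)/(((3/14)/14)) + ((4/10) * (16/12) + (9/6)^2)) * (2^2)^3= 72556464243049824112/15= 4837097616203321607.47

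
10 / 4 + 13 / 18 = 29 / 9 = 3.22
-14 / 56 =-1 / 4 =-0.25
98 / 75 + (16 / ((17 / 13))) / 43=87238 / 54825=1.59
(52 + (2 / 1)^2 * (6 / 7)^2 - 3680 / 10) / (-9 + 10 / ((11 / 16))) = -168740 / 2989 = -56.45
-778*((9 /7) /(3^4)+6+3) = -441904 /63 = -7014.35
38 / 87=0.44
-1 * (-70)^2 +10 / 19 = -93090 / 19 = -4899.47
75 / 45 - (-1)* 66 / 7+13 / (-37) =8348 / 777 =10.74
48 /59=0.81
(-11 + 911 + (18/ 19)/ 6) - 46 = 16229/ 19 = 854.16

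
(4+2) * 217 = 1302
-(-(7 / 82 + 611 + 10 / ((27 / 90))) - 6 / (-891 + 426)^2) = 644.42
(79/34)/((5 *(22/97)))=7663/3740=2.05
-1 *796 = -796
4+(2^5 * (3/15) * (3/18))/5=316/75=4.21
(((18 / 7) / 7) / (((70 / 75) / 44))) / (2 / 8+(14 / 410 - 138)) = -4870800 / 38733961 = -0.13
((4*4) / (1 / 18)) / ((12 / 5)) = 120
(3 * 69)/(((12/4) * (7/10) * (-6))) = -115/7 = -16.43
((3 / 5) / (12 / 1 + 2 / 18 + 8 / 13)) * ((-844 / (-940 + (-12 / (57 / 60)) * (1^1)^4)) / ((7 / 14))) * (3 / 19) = 444366 / 33688625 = 0.01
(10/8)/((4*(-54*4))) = -5/3456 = -0.00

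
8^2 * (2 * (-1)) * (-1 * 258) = 33024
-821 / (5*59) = -821 / 295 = -2.78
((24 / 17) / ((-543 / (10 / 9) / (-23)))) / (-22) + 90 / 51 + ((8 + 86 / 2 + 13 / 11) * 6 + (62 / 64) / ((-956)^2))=2805018513830897 / 8908989636096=314.85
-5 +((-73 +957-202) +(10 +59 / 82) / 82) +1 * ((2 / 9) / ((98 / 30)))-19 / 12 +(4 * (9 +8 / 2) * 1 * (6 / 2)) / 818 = 45534358561 / 67377842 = 675.81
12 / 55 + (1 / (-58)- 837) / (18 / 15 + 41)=-19.62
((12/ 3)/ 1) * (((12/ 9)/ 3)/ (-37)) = -16/ 333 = -0.05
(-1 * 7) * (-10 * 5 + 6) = 308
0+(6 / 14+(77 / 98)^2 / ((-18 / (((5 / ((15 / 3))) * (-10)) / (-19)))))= 13759 / 33516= 0.41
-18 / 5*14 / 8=-63 / 10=-6.30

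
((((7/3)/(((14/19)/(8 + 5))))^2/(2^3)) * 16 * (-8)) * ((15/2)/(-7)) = 610090/21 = 29051.90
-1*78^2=-6084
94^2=8836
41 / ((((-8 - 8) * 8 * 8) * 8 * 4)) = -41 / 32768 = -0.00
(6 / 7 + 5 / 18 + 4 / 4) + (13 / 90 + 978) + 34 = 319498 / 315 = 1014.28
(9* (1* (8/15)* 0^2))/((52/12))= 0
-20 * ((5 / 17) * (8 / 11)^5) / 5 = -655360 / 2737867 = -0.24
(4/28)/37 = 1/259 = 0.00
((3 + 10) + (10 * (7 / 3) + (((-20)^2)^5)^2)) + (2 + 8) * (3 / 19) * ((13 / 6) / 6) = 11953766400000000000000004207 / 114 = 104857600000000000000000000.00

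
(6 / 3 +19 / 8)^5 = 1602.84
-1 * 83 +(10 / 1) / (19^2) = -29953 / 361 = -82.97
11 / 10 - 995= -9939 / 10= -993.90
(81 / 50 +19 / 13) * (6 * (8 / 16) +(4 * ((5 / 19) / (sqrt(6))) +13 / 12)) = 2003 * sqrt(6) / 3705 +98147 / 7800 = 13.91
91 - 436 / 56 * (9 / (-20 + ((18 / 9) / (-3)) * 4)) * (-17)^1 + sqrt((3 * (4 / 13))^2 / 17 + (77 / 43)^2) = sqrt(294104641) / 9503 + 2153 / 56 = 40.25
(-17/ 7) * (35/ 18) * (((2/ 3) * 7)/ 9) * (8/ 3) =-4760/ 729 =-6.53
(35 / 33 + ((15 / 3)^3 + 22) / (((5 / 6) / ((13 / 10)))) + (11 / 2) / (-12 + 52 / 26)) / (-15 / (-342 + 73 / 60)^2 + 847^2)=0.00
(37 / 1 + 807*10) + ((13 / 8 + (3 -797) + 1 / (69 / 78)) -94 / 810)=545161447 / 74520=7315.64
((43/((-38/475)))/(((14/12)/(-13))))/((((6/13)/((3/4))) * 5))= 109005/56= 1946.52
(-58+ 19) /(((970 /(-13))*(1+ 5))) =169 /1940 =0.09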